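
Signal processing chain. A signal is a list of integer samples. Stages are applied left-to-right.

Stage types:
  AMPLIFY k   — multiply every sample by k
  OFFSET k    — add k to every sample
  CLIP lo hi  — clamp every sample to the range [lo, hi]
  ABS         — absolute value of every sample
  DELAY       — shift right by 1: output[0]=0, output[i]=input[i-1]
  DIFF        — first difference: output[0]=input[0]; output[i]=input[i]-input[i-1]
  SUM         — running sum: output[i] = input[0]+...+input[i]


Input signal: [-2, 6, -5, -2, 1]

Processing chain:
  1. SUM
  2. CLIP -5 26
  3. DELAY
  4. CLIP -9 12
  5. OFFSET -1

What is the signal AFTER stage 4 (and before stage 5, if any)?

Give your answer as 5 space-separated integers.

Answer: 0 -2 4 -1 -3

Derivation:
Input: [-2, 6, -5, -2, 1]
Stage 1 (SUM): sum[0..0]=-2, sum[0..1]=4, sum[0..2]=-1, sum[0..3]=-3, sum[0..4]=-2 -> [-2, 4, -1, -3, -2]
Stage 2 (CLIP -5 26): clip(-2,-5,26)=-2, clip(4,-5,26)=4, clip(-1,-5,26)=-1, clip(-3,-5,26)=-3, clip(-2,-5,26)=-2 -> [-2, 4, -1, -3, -2]
Stage 3 (DELAY): [0, -2, 4, -1, -3] = [0, -2, 4, -1, -3] -> [0, -2, 4, -1, -3]
Stage 4 (CLIP -9 12): clip(0,-9,12)=0, clip(-2,-9,12)=-2, clip(4,-9,12)=4, clip(-1,-9,12)=-1, clip(-3,-9,12)=-3 -> [0, -2, 4, -1, -3]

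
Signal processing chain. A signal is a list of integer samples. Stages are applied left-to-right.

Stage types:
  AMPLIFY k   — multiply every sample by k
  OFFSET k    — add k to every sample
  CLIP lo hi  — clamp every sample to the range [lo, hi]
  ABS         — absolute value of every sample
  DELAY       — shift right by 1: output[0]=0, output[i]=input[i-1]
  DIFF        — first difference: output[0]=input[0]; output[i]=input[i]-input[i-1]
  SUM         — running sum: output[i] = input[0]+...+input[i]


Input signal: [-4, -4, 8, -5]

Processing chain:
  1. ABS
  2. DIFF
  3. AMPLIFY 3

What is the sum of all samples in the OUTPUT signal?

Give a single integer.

Answer: 15

Derivation:
Input: [-4, -4, 8, -5]
Stage 1 (ABS): |-4|=4, |-4|=4, |8|=8, |-5|=5 -> [4, 4, 8, 5]
Stage 2 (DIFF): s[0]=4, 4-4=0, 8-4=4, 5-8=-3 -> [4, 0, 4, -3]
Stage 3 (AMPLIFY 3): 4*3=12, 0*3=0, 4*3=12, -3*3=-9 -> [12, 0, 12, -9]
Output sum: 15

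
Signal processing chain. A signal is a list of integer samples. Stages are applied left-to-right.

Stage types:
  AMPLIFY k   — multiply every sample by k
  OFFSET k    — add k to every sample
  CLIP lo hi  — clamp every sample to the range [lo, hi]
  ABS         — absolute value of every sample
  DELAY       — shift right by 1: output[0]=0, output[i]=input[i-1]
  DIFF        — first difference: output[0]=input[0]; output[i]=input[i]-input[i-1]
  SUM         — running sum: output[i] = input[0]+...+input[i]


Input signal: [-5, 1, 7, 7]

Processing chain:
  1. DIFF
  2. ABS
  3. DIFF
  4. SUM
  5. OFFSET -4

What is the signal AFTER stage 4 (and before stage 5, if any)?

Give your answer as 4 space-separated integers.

Input: [-5, 1, 7, 7]
Stage 1 (DIFF): s[0]=-5, 1--5=6, 7-1=6, 7-7=0 -> [-5, 6, 6, 0]
Stage 2 (ABS): |-5|=5, |6|=6, |6|=6, |0|=0 -> [5, 6, 6, 0]
Stage 3 (DIFF): s[0]=5, 6-5=1, 6-6=0, 0-6=-6 -> [5, 1, 0, -6]
Stage 4 (SUM): sum[0..0]=5, sum[0..1]=6, sum[0..2]=6, sum[0..3]=0 -> [5, 6, 6, 0]

Answer: 5 6 6 0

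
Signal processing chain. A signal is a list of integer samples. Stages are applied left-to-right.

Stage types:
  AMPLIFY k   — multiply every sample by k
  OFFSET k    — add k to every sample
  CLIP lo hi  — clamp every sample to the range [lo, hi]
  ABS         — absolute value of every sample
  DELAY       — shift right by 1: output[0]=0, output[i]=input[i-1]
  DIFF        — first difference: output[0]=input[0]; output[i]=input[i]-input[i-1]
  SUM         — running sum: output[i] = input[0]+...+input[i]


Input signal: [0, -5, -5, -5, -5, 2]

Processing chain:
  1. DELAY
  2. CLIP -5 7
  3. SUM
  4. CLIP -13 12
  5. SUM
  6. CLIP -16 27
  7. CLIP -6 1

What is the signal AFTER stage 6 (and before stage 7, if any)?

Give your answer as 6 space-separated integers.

Answer: 0 0 -5 -15 -16 -16

Derivation:
Input: [0, -5, -5, -5, -5, 2]
Stage 1 (DELAY): [0, 0, -5, -5, -5, -5] = [0, 0, -5, -5, -5, -5] -> [0, 0, -5, -5, -5, -5]
Stage 2 (CLIP -5 7): clip(0,-5,7)=0, clip(0,-5,7)=0, clip(-5,-5,7)=-5, clip(-5,-5,7)=-5, clip(-5,-5,7)=-5, clip(-5,-5,7)=-5 -> [0, 0, -5, -5, -5, -5]
Stage 3 (SUM): sum[0..0]=0, sum[0..1]=0, sum[0..2]=-5, sum[0..3]=-10, sum[0..4]=-15, sum[0..5]=-20 -> [0, 0, -5, -10, -15, -20]
Stage 4 (CLIP -13 12): clip(0,-13,12)=0, clip(0,-13,12)=0, clip(-5,-13,12)=-5, clip(-10,-13,12)=-10, clip(-15,-13,12)=-13, clip(-20,-13,12)=-13 -> [0, 0, -5, -10, -13, -13]
Stage 5 (SUM): sum[0..0]=0, sum[0..1]=0, sum[0..2]=-5, sum[0..3]=-15, sum[0..4]=-28, sum[0..5]=-41 -> [0, 0, -5, -15, -28, -41]
Stage 6 (CLIP -16 27): clip(0,-16,27)=0, clip(0,-16,27)=0, clip(-5,-16,27)=-5, clip(-15,-16,27)=-15, clip(-28,-16,27)=-16, clip(-41,-16,27)=-16 -> [0, 0, -5, -15, -16, -16]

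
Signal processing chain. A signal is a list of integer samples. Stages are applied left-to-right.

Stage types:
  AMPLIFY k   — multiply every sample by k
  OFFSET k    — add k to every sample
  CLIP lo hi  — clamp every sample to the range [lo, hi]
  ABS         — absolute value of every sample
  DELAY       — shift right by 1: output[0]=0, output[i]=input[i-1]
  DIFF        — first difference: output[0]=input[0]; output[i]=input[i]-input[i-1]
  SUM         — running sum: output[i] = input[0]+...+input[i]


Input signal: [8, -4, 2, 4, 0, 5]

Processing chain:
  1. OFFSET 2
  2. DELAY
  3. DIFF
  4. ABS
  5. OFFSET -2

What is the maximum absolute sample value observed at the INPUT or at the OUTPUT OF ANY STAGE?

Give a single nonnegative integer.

Answer: 12

Derivation:
Input: [8, -4, 2, 4, 0, 5] (max |s|=8)
Stage 1 (OFFSET 2): 8+2=10, -4+2=-2, 2+2=4, 4+2=6, 0+2=2, 5+2=7 -> [10, -2, 4, 6, 2, 7] (max |s|=10)
Stage 2 (DELAY): [0, 10, -2, 4, 6, 2] = [0, 10, -2, 4, 6, 2] -> [0, 10, -2, 4, 6, 2] (max |s|=10)
Stage 3 (DIFF): s[0]=0, 10-0=10, -2-10=-12, 4--2=6, 6-4=2, 2-6=-4 -> [0, 10, -12, 6, 2, -4] (max |s|=12)
Stage 4 (ABS): |0|=0, |10|=10, |-12|=12, |6|=6, |2|=2, |-4|=4 -> [0, 10, 12, 6, 2, 4] (max |s|=12)
Stage 5 (OFFSET -2): 0+-2=-2, 10+-2=8, 12+-2=10, 6+-2=4, 2+-2=0, 4+-2=2 -> [-2, 8, 10, 4, 0, 2] (max |s|=10)
Overall max amplitude: 12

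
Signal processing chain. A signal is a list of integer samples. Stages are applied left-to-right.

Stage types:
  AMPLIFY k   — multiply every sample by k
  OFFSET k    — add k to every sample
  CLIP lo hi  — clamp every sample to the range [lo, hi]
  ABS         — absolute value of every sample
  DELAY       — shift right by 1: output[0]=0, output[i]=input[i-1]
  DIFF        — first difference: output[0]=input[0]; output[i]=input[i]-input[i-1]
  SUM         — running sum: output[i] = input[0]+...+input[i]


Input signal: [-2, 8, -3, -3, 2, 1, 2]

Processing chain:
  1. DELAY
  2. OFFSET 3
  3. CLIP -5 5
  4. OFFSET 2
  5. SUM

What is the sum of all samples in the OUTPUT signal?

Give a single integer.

Answer: 122

Derivation:
Input: [-2, 8, -3, -3, 2, 1, 2]
Stage 1 (DELAY): [0, -2, 8, -3, -3, 2, 1] = [0, -2, 8, -3, -3, 2, 1] -> [0, -2, 8, -3, -3, 2, 1]
Stage 2 (OFFSET 3): 0+3=3, -2+3=1, 8+3=11, -3+3=0, -3+3=0, 2+3=5, 1+3=4 -> [3, 1, 11, 0, 0, 5, 4]
Stage 3 (CLIP -5 5): clip(3,-5,5)=3, clip(1,-5,5)=1, clip(11,-5,5)=5, clip(0,-5,5)=0, clip(0,-5,5)=0, clip(5,-5,5)=5, clip(4,-5,5)=4 -> [3, 1, 5, 0, 0, 5, 4]
Stage 4 (OFFSET 2): 3+2=5, 1+2=3, 5+2=7, 0+2=2, 0+2=2, 5+2=7, 4+2=6 -> [5, 3, 7, 2, 2, 7, 6]
Stage 5 (SUM): sum[0..0]=5, sum[0..1]=8, sum[0..2]=15, sum[0..3]=17, sum[0..4]=19, sum[0..5]=26, sum[0..6]=32 -> [5, 8, 15, 17, 19, 26, 32]
Output sum: 122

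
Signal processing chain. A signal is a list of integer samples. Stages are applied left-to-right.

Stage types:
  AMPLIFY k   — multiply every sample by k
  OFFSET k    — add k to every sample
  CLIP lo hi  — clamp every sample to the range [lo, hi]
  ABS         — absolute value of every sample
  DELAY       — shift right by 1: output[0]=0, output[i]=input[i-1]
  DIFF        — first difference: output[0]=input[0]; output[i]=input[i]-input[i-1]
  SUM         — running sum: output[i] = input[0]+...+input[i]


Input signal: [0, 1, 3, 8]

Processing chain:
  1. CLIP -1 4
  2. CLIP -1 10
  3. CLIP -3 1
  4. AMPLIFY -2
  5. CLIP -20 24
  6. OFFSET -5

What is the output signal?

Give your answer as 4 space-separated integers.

Answer: -5 -7 -7 -7

Derivation:
Input: [0, 1, 3, 8]
Stage 1 (CLIP -1 4): clip(0,-1,4)=0, clip(1,-1,4)=1, clip(3,-1,4)=3, clip(8,-1,4)=4 -> [0, 1, 3, 4]
Stage 2 (CLIP -1 10): clip(0,-1,10)=0, clip(1,-1,10)=1, clip(3,-1,10)=3, clip(4,-1,10)=4 -> [0, 1, 3, 4]
Stage 3 (CLIP -3 1): clip(0,-3,1)=0, clip(1,-3,1)=1, clip(3,-3,1)=1, clip(4,-3,1)=1 -> [0, 1, 1, 1]
Stage 4 (AMPLIFY -2): 0*-2=0, 1*-2=-2, 1*-2=-2, 1*-2=-2 -> [0, -2, -2, -2]
Stage 5 (CLIP -20 24): clip(0,-20,24)=0, clip(-2,-20,24)=-2, clip(-2,-20,24)=-2, clip(-2,-20,24)=-2 -> [0, -2, -2, -2]
Stage 6 (OFFSET -5): 0+-5=-5, -2+-5=-7, -2+-5=-7, -2+-5=-7 -> [-5, -7, -7, -7]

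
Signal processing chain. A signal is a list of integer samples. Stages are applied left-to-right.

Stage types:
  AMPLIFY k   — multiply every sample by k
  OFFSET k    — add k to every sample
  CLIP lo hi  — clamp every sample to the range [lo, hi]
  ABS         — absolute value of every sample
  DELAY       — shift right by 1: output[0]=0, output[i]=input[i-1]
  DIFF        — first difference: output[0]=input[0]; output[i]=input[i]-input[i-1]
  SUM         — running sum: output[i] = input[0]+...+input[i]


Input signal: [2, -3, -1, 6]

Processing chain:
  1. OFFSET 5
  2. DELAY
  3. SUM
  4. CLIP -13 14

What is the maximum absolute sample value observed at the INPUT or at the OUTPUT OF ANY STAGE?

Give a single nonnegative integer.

Answer: 13

Derivation:
Input: [2, -3, -1, 6] (max |s|=6)
Stage 1 (OFFSET 5): 2+5=7, -3+5=2, -1+5=4, 6+5=11 -> [7, 2, 4, 11] (max |s|=11)
Stage 2 (DELAY): [0, 7, 2, 4] = [0, 7, 2, 4] -> [0, 7, 2, 4] (max |s|=7)
Stage 3 (SUM): sum[0..0]=0, sum[0..1]=7, sum[0..2]=9, sum[0..3]=13 -> [0, 7, 9, 13] (max |s|=13)
Stage 4 (CLIP -13 14): clip(0,-13,14)=0, clip(7,-13,14)=7, clip(9,-13,14)=9, clip(13,-13,14)=13 -> [0, 7, 9, 13] (max |s|=13)
Overall max amplitude: 13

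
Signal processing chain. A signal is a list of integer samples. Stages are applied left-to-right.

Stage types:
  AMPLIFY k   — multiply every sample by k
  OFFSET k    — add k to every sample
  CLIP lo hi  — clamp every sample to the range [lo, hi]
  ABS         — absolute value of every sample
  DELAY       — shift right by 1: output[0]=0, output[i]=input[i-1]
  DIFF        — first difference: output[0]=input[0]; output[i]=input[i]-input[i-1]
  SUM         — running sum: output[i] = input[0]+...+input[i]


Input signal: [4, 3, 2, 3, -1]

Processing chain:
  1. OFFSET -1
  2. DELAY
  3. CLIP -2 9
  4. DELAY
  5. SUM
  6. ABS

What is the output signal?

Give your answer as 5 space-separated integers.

Input: [4, 3, 2, 3, -1]
Stage 1 (OFFSET -1): 4+-1=3, 3+-1=2, 2+-1=1, 3+-1=2, -1+-1=-2 -> [3, 2, 1, 2, -2]
Stage 2 (DELAY): [0, 3, 2, 1, 2] = [0, 3, 2, 1, 2] -> [0, 3, 2, 1, 2]
Stage 3 (CLIP -2 9): clip(0,-2,9)=0, clip(3,-2,9)=3, clip(2,-2,9)=2, clip(1,-2,9)=1, clip(2,-2,9)=2 -> [0, 3, 2, 1, 2]
Stage 4 (DELAY): [0, 0, 3, 2, 1] = [0, 0, 3, 2, 1] -> [0, 0, 3, 2, 1]
Stage 5 (SUM): sum[0..0]=0, sum[0..1]=0, sum[0..2]=3, sum[0..3]=5, sum[0..4]=6 -> [0, 0, 3, 5, 6]
Stage 6 (ABS): |0|=0, |0|=0, |3|=3, |5|=5, |6|=6 -> [0, 0, 3, 5, 6]

Answer: 0 0 3 5 6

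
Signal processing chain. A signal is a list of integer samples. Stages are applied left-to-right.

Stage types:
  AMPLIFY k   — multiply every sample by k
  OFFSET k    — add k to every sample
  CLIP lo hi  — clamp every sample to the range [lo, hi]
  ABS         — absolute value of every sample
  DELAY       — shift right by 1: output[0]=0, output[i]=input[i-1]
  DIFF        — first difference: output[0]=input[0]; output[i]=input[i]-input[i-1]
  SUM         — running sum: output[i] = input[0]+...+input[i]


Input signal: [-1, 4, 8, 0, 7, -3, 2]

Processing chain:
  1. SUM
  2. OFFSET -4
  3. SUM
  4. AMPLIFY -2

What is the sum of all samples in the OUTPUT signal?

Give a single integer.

Input: [-1, 4, 8, 0, 7, -3, 2]
Stage 1 (SUM): sum[0..0]=-1, sum[0..1]=3, sum[0..2]=11, sum[0..3]=11, sum[0..4]=18, sum[0..5]=15, sum[0..6]=17 -> [-1, 3, 11, 11, 18, 15, 17]
Stage 2 (OFFSET -4): -1+-4=-5, 3+-4=-1, 11+-4=7, 11+-4=7, 18+-4=14, 15+-4=11, 17+-4=13 -> [-5, -1, 7, 7, 14, 11, 13]
Stage 3 (SUM): sum[0..0]=-5, sum[0..1]=-6, sum[0..2]=1, sum[0..3]=8, sum[0..4]=22, sum[0..5]=33, sum[0..6]=46 -> [-5, -6, 1, 8, 22, 33, 46]
Stage 4 (AMPLIFY -2): -5*-2=10, -6*-2=12, 1*-2=-2, 8*-2=-16, 22*-2=-44, 33*-2=-66, 46*-2=-92 -> [10, 12, -2, -16, -44, -66, -92]
Output sum: -198

Answer: -198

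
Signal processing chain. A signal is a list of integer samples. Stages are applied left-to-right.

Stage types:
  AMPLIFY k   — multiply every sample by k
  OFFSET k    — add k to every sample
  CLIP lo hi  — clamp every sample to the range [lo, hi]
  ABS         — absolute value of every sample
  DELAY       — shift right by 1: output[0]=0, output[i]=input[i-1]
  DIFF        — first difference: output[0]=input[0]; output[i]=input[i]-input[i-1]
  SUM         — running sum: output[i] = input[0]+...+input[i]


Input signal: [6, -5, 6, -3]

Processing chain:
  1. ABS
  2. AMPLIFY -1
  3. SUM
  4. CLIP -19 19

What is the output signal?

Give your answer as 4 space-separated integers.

Answer: -6 -11 -17 -19

Derivation:
Input: [6, -5, 6, -3]
Stage 1 (ABS): |6|=6, |-5|=5, |6|=6, |-3|=3 -> [6, 5, 6, 3]
Stage 2 (AMPLIFY -1): 6*-1=-6, 5*-1=-5, 6*-1=-6, 3*-1=-3 -> [-6, -5, -6, -3]
Stage 3 (SUM): sum[0..0]=-6, sum[0..1]=-11, sum[0..2]=-17, sum[0..3]=-20 -> [-6, -11, -17, -20]
Stage 4 (CLIP -19 19): clip(-6,-19,19)=-6, clip(-11,-19,19)=-11, clip(-17,-19,19)=-17, clip(-20,-19,19)=-19 -> [-6, -11, -17, -19]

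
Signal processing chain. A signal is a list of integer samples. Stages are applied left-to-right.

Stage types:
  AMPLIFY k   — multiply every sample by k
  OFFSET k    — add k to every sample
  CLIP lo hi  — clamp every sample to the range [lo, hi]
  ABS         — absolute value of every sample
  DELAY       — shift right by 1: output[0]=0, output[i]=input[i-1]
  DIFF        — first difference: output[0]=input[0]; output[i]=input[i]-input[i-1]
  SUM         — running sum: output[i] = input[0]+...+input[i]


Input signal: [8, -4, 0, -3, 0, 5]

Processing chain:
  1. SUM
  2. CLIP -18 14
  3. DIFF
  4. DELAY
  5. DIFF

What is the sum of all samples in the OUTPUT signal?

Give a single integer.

Answer: 0

Derivation:
Input: [8, -4, 0, -3, 0, 5]
Stage 1 (SUM): sum[0..0]=8, sum[0..1]=4, sum[0..2]=4, sum[0..3]=1, sum[0..4]=1, sum[0..5]=6 -> [8, 4, 4, 1, 1, 6]
Stage 2 (CLIP -18 14): clip(8,-18,14)=8, clip(4,-18,14)=4, clip(4,-18,14)=4, clip(1,-18,14)=1, clip(1,-18,14)=1, clip(6,-18,14)=6 -> [8, 4, 4, 1, 1, 6]
Stage 3 (DIFF): s[0]=8, 4-8=-4, 4-4=0, 1-4=-3, 1-1=0, 6-1=5 -> [8, -4, 0, -3, 0, 5]
Stage 4 (DELAY): [0, 8, -4, 0, -3, 0] = [0, 8, -4, 0, -3, 0] -> [0, 8, -4, 0, -3, 0]
Stage 5 (DIFF): s[0]=0, 8-0=8, -4-8=-12, 0--4=4, -3-0=-3, 0--3=3 -> [0, 8, -12, 4, -3, 3]
Output sum: 0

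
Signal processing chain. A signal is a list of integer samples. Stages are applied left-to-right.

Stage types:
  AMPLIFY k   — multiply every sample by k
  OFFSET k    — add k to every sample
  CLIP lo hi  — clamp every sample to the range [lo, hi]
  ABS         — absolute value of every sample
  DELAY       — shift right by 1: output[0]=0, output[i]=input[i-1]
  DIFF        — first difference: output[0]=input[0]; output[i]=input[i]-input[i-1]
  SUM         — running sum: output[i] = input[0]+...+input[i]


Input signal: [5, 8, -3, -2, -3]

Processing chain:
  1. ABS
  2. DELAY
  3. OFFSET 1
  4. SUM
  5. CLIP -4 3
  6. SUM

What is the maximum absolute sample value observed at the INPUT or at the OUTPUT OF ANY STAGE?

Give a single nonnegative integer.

Answer: 23

Derivation:
Input: [5, 8, -3, -2, -3] (max |s|=8)
Stage 1 (ABS): |5|=5, |8|=8, |-3|=3, |-2|=2, |-3|=3 -> [5, 8, 3, 2, 3] (max |s|=8)
Stage 2 (DELAY): [0, 5, 8, 3, 2] = [0, 5, 8, 3, 2] -> [0, 5, 8, 3, 2] (max |s|=8)
Stage 3 (OFFSET 1): 0+1=1, 5+1=6, 8+1=9, 3+1=4, 2+1=3 -> [1, 6, 9, 4, 3] (max |s|=9)
Stage 4 (SUM): sum[0..0]=1, sum[0..1]=7, sum[0..2]=16, sum[0..3]=20, sum[0..4]=23 -> [1, 7, 16, 20, 23] (max |s|=23)
Stage 5 (CLIP -4 3): clip(1,-4,3)=1, clip(7,-4,3)=3, clip(16,-4,3)=3, clip(20,-4,3)=3, clip(23,-4,3)=3 -> [1, 3, 3, 3, 3] (max |s|=3)
Stage 6 (SUM): sum[0..0]=1, sum[0..1]=4, sum[0..2]=7, sum[0..3]=10, sum[0..4]=13 -> [1, 4, 7, 10, 13] (max |s|=13)
Overall max amplitude: 23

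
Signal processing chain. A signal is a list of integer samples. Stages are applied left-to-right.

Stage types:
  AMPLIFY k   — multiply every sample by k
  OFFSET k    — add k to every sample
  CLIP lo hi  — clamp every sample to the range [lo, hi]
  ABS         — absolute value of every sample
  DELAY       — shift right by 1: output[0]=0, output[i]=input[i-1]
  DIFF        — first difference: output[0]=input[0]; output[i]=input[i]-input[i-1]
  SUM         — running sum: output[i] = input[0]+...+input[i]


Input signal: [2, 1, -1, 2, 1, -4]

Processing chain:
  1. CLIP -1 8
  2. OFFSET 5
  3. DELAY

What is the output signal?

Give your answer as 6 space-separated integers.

Input: [2, 1, -1, 2, 1, -4]
Stage 1 (CLIP -1 8): clip(2,-1,8)=2, clip(1,-1,8)=1, clip(-1,-1,8)=-1, clip(2,-1,8)=2, clip(1,-1,8)=1, clip(-4,-1,8)=-1 -> [2, 1, -1, 2, 1, -1]
Stage 2 (OFFSET 5): 2+5=7, 1+5=6, -1+5=4, 2+5=7, 1+5=6, -1+5=4 -> [7, 6, 4, 7, 6, 4]
Stage 3 (DELAY): [0, 7, 6, 4, 7, 6] = [0, 7, 6, 4, 7, 6] -> [0, 7, 6, 4, 7, 6]

Answer: 0 7 6 4 7 6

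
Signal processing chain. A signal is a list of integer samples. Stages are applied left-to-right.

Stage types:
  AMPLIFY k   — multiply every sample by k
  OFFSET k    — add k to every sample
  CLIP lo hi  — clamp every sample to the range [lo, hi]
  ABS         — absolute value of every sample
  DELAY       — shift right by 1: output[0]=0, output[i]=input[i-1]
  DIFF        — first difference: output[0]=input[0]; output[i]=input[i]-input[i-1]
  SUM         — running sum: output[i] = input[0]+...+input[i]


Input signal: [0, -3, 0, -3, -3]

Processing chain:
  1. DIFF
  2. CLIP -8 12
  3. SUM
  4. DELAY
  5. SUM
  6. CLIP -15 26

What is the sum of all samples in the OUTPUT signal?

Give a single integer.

Answer: -12

Derivation:
Input: [0, -3, 0, -3, -3]
Stage 1 (DIFF): s[0]=0, -3-0=-3, 0--3=3, -3-0=-3, -3--3=0 -> [0, -3, 3, -3, 0]
Stage 2 (CLIP -8 12): clip(0,-8,12)=0, clip(-3,-8,12)=-3, clip(3,-8,12)=3, clip(-3,-8,12)=-3, clip(0,-8,12)=0 -> [0, -3, 3, -3, 0]
Stage 3 (SUM): sum[0..0]=0, sum[0..1]=-3, sum[0..2]=0, sum[0..3]=-3, sum[0..4]=-3 -> [0, -3, 0, -3, -3]
Stage 4 (DELAY): [0, 0, -3, 0, -3] = [0, 0, -3, 0, -3] -> [0, 0, -3, 0, -3]
Stage 5 (SUM): sum[0..0]=0, sum[0..1]=0, sum[0..2]=-3, sum[0..3]=-3, sum[0..4]=-6 -> [0, 0, -3, -3, -6]
Stage 6 (CLIP -15 26): clip(0,-15,26)=0, clip(0,-15,26)=0, clip(-3,-15,26)=-3, clip(-3,-15,26)=-3, clip(-6,-15,26)=-6 -> [0, 0, -3, -3, -6]
Output sum: -12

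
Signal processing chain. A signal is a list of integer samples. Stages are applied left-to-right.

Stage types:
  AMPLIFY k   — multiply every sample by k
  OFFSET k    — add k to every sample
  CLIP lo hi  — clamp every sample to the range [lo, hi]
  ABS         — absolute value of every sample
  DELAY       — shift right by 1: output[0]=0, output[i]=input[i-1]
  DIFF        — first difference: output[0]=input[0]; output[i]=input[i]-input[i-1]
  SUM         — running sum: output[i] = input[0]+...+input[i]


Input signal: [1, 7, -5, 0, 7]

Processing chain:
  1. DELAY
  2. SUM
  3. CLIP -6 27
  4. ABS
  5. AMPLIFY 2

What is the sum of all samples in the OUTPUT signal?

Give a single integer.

Input: [1, 7, -5, 0, 7]
Stage 1 (DELAY): [0, 1, 7, -5, 0] = [0, 1, 7, -5, 0] -> [0, 1, 7, -5, 0]
Stage 2 (SUM): sum[0..0]=0, sum[0..1]=1, sum[0..2]=8, sum[0..3]=3, sum[0..4]=3 -> [0, 1, 8, 3, 3]
Stage 3 (CLIP -6 27): clip(0,-6,27)=0, clip(1,-6,27)=1, clip(8,-6,27)=8, clip(3,-6,27)=3, clip(3,-6,27)=3 -> [0, 1, 8, 3, 3]
Stage 4 (ABS): |0|=0, |1|=1, |8|=8, |3|=3, |3|=3 -> [0, 1, 8, 3, 3]
Stage 5 (AMPLIFY 2): 0*2=0, 1*2=2, 8*2=16, 3*2=6, 3*2=6 -> [0, 2, 16, 6, 6]
Output sum: 30

Answer: 30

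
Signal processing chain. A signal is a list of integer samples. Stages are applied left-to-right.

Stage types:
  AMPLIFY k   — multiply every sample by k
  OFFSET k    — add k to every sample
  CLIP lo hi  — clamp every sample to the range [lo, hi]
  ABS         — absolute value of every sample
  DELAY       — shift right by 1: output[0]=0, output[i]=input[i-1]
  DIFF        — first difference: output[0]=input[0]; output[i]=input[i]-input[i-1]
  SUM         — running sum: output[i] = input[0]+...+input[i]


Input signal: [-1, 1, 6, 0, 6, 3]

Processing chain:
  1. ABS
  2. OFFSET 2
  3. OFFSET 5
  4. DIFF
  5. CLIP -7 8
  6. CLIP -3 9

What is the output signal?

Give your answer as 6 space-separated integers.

Input: [-1, 1, 6, 0, 6, 3]
Stage 1 (ABS): |-1|=1, |1|=1, |6|=6, |0|=0, |6|=6, |3|=3 -> [1, 1, 6, 0, 6, 3]
Stage 2 (OFFSET 2): 1+2=3, 1+2=3, 6+2=8, 0+2=2, 6+2=8, 3+2=5 -> [3, 3, 8, 2, 8, 5]
Stage 3 (OFFSET 5): 3+5=8, 3+5=8, 8+5=13, 2+5=7, 8+5=13, 5+5=10 -> [8, 8, 13, 7, 13, 10]
Stage 4 (DIFF): s[0]=8, 8-8=0, 13-8=5, 7-13=-6, 13-7=6, 10-13=-3 -> [8, 0, 5, -6, 6, -3]
Stage 5 (CLIP -7 8): clip(8,-7,8)=8, clip(0,-7,8)=0, clip(5,-7,8)=5, clip(-6,-7,8)=-6, clip(6,-7,8)=6, clip(-3,-7,8)=-3 -> [8, 0, 5, -6, 6, -3]
Stage 6 (CLIP -3 9): clip(8,-3,9)=8, clip(0,-3,9)=0, clip(5,-3,9)=5, clip(-6,-3,9)=-3, clip(6,-3,9)=6, clip(-3,-3,9)=-3 -> [8, 0, 5, -3, 6, -3]

Answer: 8 0 5 -3 6 -3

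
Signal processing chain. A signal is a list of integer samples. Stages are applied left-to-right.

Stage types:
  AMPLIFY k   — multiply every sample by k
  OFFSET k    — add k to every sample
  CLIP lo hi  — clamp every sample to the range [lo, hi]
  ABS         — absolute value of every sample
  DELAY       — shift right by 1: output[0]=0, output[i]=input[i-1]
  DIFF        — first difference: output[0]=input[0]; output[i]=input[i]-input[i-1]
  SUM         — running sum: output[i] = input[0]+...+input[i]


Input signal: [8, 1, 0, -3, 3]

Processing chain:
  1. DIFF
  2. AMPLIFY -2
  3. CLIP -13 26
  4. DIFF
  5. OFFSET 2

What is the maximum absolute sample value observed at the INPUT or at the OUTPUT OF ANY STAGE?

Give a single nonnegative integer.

Input: [8, 1, 0, -3, 3] (max |s|=8)
Stage 1 (DIFF): s[0]=8, 1-8=-7, 0-1=-1, -3-0=-3, 3--3=6 -> [8, -7, -1, -3, 6] (max |s|=8)
Stage 2 (AMPLIFY -2): 8*-2=-16, -7*-2=14, -1*-2=2, -3*-2=6, 6*-2=-12 -> [-16, 14, 2, 6, -12] (max |s|=16)
Stage 3 (CLIP -13 26): clip(-16,-13,26)=-13, clip(14,-13,26)=14, clip(2,-13,26)=2, clip(6,-13,26)=6, clip(-12,-13,26)=-12 -> [-13, 14, 2, 6, -12] (max |s|=14)
Stage 4 (DIFF): s[0]=-13, 14--13=27, 2-14=-12, 6-2=4, -12-6=-18 -> [-13, 27, -12, 4, -18] (max |s|=27)
Stage 5 (OFFSET 2): -13+2=-11, 27+2=29, -12+2=-10, 4+2=6, -18+2=-16 -> [-11, 29, -10, 6, -16] (max |s|=29)
Overall max amplitude: 29

Answer: 29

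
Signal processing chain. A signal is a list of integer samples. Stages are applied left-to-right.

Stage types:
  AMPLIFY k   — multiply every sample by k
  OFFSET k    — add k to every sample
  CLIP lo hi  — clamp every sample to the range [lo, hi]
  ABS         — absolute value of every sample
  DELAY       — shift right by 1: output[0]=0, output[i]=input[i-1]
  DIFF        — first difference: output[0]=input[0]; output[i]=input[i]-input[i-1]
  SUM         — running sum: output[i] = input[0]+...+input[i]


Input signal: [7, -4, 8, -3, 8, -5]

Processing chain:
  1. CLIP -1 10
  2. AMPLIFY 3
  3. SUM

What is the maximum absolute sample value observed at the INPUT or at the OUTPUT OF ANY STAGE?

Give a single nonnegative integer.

Answer: 63

Derivation:
Input: [7, -4, 8, -3, 8, -5] (max |s|=8)
Stage 1 (CLIP -1 10): clip(7,-1,10)=7, clip(-4,-1,10)=-1, clip(8,-1,10)=8, clip(-3,-1,10)=-1, clip(8,-1,10)=8, clip(-5,-1,10)=-1 -> [7, -1, 8, -1, 8, -1] (max |s|=8)
Stage 2 (AMPLIFY 3): 7*3=21, -1*3=-3, 8*3=24, -1*3=-3, 8*3=24, -1*3=-3 -> [21, -3, 24, -3, 24, -3] (max |s|=24)
Stage 3 (SUM): sum[0..0]=21, sum[0..1]=18, sum[0..2]=42, sum[0..3]=39, sum[0..4]=63, sum[0..5]=60 -> [21, 18, 42, 39, 63, 60] (max |s|=63)
Overall max amplitude: 63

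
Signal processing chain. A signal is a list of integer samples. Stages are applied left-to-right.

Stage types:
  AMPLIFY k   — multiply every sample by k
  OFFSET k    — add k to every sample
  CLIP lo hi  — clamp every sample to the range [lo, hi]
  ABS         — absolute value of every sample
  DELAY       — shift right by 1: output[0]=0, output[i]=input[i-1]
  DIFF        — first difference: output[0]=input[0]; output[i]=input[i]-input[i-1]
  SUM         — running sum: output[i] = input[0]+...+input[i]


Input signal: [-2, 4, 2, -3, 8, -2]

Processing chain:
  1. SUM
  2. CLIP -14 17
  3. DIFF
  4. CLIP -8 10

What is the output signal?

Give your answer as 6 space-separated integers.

Answer: -2 4 2 -3 8 -2

Derivation:
Input: [-2, 4, 2, -3, 8, -2]
Stage 1 (SUM): sum[0..0]=-2, sum[0..1]=2, sum[0..2]=4, sum[0..3]=1, sum[0..4]=9, sum[0..5]=7 -> [-2, 2, 4, 1, 9, 7]
Stage 2 (CLIP -14 17): clip(-2,-14,17)=-2, clip(2,-14,17)=2, clip(4,-14,17)=4, clip(1,-14,17)=1, clip(9,-14,17)=9, clip(7,-14,17)=7 -> [-2, 2, 4, 1, 9, 7]
Stage 3 (DIFF): s[0]=-2, 2--2=4, 4-2=2, 1-4=-3, 9-1=8, 7-9=-2 -> [-2, 4, 2, -3, 8, -2]
Stage 4 (CLIP -8 10): clip(-2,-8,10)=-2, clip(4,-8,10)=4, clip(2,-8,10)=2, clip(-3,-8,10)=-3, clip(8,-8,10)=8, clip(-2,-8,10)=-2 -> [-2, 4, 2, -3, 8, -2]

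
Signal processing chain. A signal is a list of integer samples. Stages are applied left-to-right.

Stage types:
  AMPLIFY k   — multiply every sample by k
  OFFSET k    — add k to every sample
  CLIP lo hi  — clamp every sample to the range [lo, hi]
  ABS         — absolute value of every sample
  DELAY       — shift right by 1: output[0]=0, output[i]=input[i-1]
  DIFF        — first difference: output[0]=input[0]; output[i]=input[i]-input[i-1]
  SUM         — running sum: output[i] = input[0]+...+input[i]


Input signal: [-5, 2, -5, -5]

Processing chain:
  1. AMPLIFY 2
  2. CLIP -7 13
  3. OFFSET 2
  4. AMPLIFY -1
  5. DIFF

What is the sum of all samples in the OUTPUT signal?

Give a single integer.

Input: [-5, 2, -5, -5]
Stage 1 (AMPLIFY 2): -5*2=-10, 2*2=4, -5*2=-10, -5*2=-10 -> [-10, 4, -10, -10]
Stage 2 (CLIP -7 13): clip(-10,-7,13)=-7, clip(4,-7,13)=4, clip(-10,-7,13)=-7, clip(-10,-7,13)=-7 -> [-7, 4, -7, -7]
Stage 3 (OFFSET 2): -7+2=-5, 4+2=6, -7+2=-5, -7+2=-5 -> [-5, 6, -5, -5]
Stage 4 (AMPLIFY -1): -5*-1=5, 6*-1=-6, -5*-1=5, -5*-1=5 -> [5, -6, 5, 5]
Stage 5 (DIFF): s[0]=5, -6-5=-11, 5--6=11, 5-5=0 -> [5, -11, 11, 0]
Output sum: 5

Answer: 5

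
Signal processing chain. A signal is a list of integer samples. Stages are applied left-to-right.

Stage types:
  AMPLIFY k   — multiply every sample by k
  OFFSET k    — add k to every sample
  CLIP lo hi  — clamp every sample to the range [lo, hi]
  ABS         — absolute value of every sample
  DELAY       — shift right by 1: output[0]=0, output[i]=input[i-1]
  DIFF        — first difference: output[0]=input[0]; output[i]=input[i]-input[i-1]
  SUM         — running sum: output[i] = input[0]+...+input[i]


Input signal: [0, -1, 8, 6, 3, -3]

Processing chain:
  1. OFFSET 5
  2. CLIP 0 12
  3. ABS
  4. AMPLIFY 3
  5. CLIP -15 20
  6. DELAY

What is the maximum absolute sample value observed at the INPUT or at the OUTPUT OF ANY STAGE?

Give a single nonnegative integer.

Answer: 36

Derivation:
Input: [0, -1, 8, 6, 3, -3] (max |s|=8)
Stage 1 (OFFSET 5): 0+5=5, -1+5=4, 8+5=13, 6+5=11, 3+5=8, -3+5=2 -> [5, 4, 13, 11, 8, 2] (max |s|=13)
Stage 2 (CLIP 0 12): clip(5,0,12)=5, clip(4,0,12)=4, clip(13,0,12)=12, clip(11,0,12)=11, clip(8,0,12)=8, clip(2,0,12)=2 -> [5, 4, 12, 11, 8, 2] (max |s|=12)
Stage 3 (ABS): |5|=5, |4|=4, |12|=12, |11|=11, |8|=8, |2|=2 -> [5, 4, 12, 11, 8, 2] (max |s|=12)
Stage 4 (AMPLIFY 3): 5*3=15, 4*3=12, 12*3=36, 11*3=33, 8*3=24, 2*3=6 -> [15, 12, 36, 33, 24, 6] (max |s|=36)
Stage 5 (CLIP -15 20): clip(15,-15,20)=15, clip(12,-15,20)=12, clip(36,-15,20)=20, clip(33,-15,20)=20, clip(24,-15,20)=20, clip(6,-15,20)=6 -> [15, 12, 20, 20, 20, 6] (max |s|=20)
Stage 6 (DELAY): [0, 15, 12, 20, 20, 20] = [0, 15, 12, 20, 20, 20] -> [0, 15, 12, 20, 20, 20] (max |s|=20)
Overall max amplitude: 36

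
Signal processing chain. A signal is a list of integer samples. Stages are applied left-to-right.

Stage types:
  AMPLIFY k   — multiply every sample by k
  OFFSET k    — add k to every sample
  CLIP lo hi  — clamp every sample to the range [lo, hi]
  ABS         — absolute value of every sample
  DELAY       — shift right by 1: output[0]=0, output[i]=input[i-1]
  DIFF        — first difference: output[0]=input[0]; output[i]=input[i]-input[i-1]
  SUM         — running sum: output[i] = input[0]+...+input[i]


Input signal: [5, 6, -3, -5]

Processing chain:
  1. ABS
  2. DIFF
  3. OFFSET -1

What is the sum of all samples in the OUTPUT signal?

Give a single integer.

Answer: 1

Derivation:
Input: [5, 6, -3, -5]
Stage 1 (ABS): |5|=5, |6|=6, |-3|=3, |-5|=5 -> [5, 6, 3, 5]
Stage 2 (DIFF): s[0]=5, 6-5=1, 3-6=-3, 5-3=2 -> [5, 1, -3, 2]
Stage 3 (OFFSET -1): 5+-1=4, 1+-1=0, -3+-1=-4, 2+-1=1 -> [4, 0, -4, 1]
Output sum: 1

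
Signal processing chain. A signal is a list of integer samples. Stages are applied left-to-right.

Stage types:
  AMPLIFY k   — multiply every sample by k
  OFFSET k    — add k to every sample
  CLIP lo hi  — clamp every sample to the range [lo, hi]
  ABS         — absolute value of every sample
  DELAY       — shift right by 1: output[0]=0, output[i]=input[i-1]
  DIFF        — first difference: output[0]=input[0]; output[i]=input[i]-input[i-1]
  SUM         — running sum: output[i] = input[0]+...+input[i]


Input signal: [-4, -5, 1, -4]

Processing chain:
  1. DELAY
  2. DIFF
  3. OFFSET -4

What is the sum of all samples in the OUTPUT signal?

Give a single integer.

Answer: -15

Derivation:
Input: [-4, -5, 1, -4]
Stage 1 (DELAY): [0, -4, -5, 1] = [0, -4, -5, 1] -> [0, -4, -5, 1]
Stage 2 (DIFF): s[0]=0, -4-0=-4, -5--4=-1, 1--5=6 -> [0, -4, -1, 6]
Stage 3 (OFFSET -4): 0+-4=-4, -4+-4=-8, -1+-4=-5, 6+-4=2 -> [-4, -8, -5, 2]
Output sum: -15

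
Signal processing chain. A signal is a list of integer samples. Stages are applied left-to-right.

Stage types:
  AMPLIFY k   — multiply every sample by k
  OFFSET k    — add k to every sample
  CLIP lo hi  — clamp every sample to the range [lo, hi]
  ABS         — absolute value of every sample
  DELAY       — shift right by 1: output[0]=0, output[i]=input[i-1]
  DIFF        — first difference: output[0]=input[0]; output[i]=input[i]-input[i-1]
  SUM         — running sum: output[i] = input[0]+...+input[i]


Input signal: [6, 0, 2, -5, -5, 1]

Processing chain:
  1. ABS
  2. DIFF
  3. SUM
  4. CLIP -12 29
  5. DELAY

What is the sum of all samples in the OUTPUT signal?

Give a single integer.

Input: [6, 0, 2, -5, -5, 1]
Stage 1 (ABS): |6|=6, |0|=0, |2|=2, |-5|=5, |-5|=5, |1|=1 -> [6, 0, 2, 5, 5, 1]
Stage 2 (DIFF): s[0]=6, 0-6=-6, 2-0=2, 5-2=3, 5-5=0, 1-5=-4 -> [6, -6, 2, 3, 0, -4]
Stage 3 (SUM): sum[0..0]=6, sum[0..1]=0, sum[0..2]=2, sum[0..3]=5, sum[0..4]=5, sum[0..5]=1 -> [6, 0, 2, 5, 5, 1]
Stage 4 (CLIP -12 29): clip(6,-12,29)=6, clip(0,-12,29)=0, clip(2,-12,29)=2, clip(5,-12,29)=5, clip(5,-12,29)=5, clip(1,-12,29)=1 -> [6, 0, 2, 5, 5, 1]
Stage 5 (DELAY): [0, 6, 0, 2, 5, 5] = [0, 6, 0, 2, 5, 5] -> [0, 6, 0, 2, 5, 5]
Output sum: 18

Answer: 18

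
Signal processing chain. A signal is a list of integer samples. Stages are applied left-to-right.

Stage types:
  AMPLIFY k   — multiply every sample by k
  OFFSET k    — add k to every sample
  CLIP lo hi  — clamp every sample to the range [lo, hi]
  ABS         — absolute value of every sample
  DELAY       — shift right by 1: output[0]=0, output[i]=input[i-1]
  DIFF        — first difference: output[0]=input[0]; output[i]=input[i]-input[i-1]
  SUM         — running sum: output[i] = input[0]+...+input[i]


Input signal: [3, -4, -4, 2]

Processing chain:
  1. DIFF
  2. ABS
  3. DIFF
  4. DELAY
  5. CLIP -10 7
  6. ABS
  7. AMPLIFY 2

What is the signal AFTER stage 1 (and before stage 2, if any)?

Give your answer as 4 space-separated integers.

Answer: 3 -7 0 6

Derivation:
Input: [3, -4, -4, 2]
Stage 1 (DIFF): s[0]=3, -4-3=-7, -4--4=0, 2--4=6 -> [3, -7, 0, 6]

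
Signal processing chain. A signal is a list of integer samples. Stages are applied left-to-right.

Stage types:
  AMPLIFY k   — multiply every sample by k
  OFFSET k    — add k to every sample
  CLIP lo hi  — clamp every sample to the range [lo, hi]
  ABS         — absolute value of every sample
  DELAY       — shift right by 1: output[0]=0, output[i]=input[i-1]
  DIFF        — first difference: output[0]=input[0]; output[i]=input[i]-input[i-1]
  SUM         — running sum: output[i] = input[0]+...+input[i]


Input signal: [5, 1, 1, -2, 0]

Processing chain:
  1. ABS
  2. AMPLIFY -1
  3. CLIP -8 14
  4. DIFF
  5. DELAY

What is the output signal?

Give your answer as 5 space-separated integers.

Input: [5, 1, 1, -2, 0]
Stage 1 (ABS): |5|=5, |1|=1, |1|=1, |-2|=2, |0|=0 -> [5, 1, 1, 2, 0]
Stage 2 (AMPLIFY -1): 5*-1=-5, 1*-1=-1, 1*-1=-1, 2*-1=-2, 0*-1=0 -> [-5, -1, -1, -2, 0]
Stage 3 (CLIP -8 14): clip(-5,-8,14)=-5, clip(-1,-8,14)=-1, clip(-1,-8,14)=-1, clip(-2,-8,14)=-2, clip(0,-8,14)=0 -> [-5, -1, -1, -2, 0]
Stage 4 (DIFF): s[0]=-5, -1--5=4, -1--1=0, -2--1=-1, 0--2=2 -> [-5, 4, 0, -1, 2]
Stage 5 (DELAY): [0, -5, 4, 0, -1] = [0, -5, 4, 0, -1] -> [0, -5, 4, 0, -1]

Answer: 0 -5 4 0 -1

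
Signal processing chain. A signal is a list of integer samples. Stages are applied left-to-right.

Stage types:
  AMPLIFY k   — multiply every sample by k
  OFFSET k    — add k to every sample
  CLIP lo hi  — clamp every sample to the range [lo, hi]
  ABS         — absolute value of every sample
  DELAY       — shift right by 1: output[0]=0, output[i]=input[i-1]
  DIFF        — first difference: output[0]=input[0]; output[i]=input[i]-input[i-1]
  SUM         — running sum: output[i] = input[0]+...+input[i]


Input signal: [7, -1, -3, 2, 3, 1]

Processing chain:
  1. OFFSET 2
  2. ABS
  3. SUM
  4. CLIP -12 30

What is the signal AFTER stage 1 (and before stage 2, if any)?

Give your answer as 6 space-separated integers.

Input: [7, -1, -3, 2, 3, 1]
Stage 1 (OFFSET 2): 7+2=9, -1+2=1, -3+2=-1, 2+2=4, 3+2=5, 1+2=3 -> [9, 1, -1, 4, 5, 3]

Answer: 9 1 -1 4 5 3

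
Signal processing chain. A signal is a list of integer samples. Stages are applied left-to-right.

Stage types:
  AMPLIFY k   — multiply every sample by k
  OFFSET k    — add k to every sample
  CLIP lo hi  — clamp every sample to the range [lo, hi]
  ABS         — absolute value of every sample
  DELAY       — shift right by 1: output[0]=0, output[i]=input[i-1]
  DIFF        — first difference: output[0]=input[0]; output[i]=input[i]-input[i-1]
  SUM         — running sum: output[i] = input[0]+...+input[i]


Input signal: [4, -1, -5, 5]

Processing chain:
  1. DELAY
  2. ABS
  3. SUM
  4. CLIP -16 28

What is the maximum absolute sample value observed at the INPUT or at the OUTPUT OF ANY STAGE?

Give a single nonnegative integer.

Input: [4, -1, -5, 5] (max |s|=5)
Stage 1 (DELAY): [0, 4, -1, -5] = [0, 4, -1, -5] -> [0, 4, -1, -5] (max |s|=5)
Stage 2 (ABS): |0|=0, |4|=4, |-1|=1, |-5|=5 -> [0, 4, 1, 5] (max |s|=5)
Stage 3 (SUM): sum[0..0]=0, sum[0..1]=4, sum[0..2]=5, sum[0..3]=10 -> [0, 4, 5, 10] (max |s|=10)
Stage 4 (CLIP -16 28): clip(0,-16,28)=0, clip(4,-16,28)=4, clip(5,-16,28)=5, clip(10,-16,28)=10 -> [0, 4, 5, 10] (max |s|=10)
Overall max amplitude: 10

Answer: 10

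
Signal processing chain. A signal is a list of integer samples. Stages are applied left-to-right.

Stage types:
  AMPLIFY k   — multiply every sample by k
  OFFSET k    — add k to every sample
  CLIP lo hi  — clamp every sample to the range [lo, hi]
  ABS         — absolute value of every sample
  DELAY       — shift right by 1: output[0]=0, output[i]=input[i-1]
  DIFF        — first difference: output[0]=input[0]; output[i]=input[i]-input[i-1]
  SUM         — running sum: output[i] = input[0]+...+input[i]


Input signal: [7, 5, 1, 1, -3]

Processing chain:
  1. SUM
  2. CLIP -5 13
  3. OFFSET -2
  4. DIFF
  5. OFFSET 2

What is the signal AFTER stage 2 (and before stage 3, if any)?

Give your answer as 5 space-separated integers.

Answer: 7 12 13 13 11

Derivation:
Input: [7, 5, 1, 1, -3]
Stage 1 (SUM): sum[0..0]=7, sum[0..1]=12, sum[0..2]=13, sum[0..3]=14, sum[0..4]=11 -> [7, 12, 13, 14, 11]
Stage 2 (CLIP -5 13): clip(7,-5,13)=7, clip(12,-5,13)=12, clip(13,-5,13)=13, clip(14,-5,13)=13, clip(11,-5,13)=11 -> [7, 12, 13, 13, 11]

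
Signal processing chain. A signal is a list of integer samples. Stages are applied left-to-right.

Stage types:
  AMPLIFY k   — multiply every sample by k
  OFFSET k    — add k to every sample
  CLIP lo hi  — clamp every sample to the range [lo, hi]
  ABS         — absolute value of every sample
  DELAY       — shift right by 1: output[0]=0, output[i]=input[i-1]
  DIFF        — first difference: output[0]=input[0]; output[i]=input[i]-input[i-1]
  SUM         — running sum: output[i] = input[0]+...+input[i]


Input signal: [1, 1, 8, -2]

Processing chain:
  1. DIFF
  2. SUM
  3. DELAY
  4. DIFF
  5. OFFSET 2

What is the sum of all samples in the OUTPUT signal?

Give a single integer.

Answer: 16

Derivation:
Input: [1, 1, 8, -2]
Stage 1 (DIFF): s[0]=1, 1-1=0, 8-1=7, -2-8=-10 -> [1, 0, 7, -10]
Stage 2 (SUM): sum[0..0]=1, sum[0..1]=1, sum[0..2]=8, sum[0..3]=-2 -> [1, 1, 8, -2]
Stage 3 (DELAY): [0, 1, 1, 8] = [0, 1, 1, 8] -> [0, 1, 1, 8]
Stage 4 (DIFF): s[0]=0, 1-0=1, 1-1=0, 8-1=7 -> [0, 1, 0, 7]
Stage 5 (OFFSET 2): 0+2=2, 1+2=3, 0+2=2, 7+2=9 -> [2, 3, 2, 9]
Output sum: 16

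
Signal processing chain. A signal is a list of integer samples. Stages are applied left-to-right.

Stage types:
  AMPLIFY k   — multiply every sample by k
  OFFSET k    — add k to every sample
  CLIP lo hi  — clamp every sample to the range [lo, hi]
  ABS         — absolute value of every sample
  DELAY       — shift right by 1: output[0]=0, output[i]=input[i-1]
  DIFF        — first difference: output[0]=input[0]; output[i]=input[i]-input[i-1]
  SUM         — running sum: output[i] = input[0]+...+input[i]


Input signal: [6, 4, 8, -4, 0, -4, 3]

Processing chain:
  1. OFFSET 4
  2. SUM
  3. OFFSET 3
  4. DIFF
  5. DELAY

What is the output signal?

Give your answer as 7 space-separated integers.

Input: [6, 4, 8, -4, 0, -4, 3]
Stage 1 (OFFSET 4): 6+4=10, 4+4=8, 8+4=12, -4+4=0, 0+4=4, -4+4=0, 3+4=7 -> [10, 8, 12, 0, 4, 0, 7]
Stage 2 (SUM): sum[0..0]=10, sum[0..1]=18, sum[0..2]=30, sum[0..3]=30, sum[0..4]=34, sum[0..5]=34, sum[0..6]=41 -> [10, 18, 30, 30, 34, 34, 41]
Stage 3 (OFFSET 3): 10+3=13, 18+3=21, 30+3=33, 30+3=33, 34+3=37, 34+3=37, 41+3=44 -> [13, 21, 33, 33, 37, 37, 44]
Stage 4 (DIFF): s[0]=13, 21-13=8, 33-21=12, 33-33=0, 37-33=4, 37-37=0, 44-37=7 -> [13, 8, 12, 0, 4, 0, 7]
Stage 5 (DELAY): [0, 13, 8, 12, 0, 4, 0] = [0, 13, 8, 12, 0, 4, 0] -> [0, 13, 8, 12, 0, 4, 0]

Answer: 0 13 8 12 0 4 0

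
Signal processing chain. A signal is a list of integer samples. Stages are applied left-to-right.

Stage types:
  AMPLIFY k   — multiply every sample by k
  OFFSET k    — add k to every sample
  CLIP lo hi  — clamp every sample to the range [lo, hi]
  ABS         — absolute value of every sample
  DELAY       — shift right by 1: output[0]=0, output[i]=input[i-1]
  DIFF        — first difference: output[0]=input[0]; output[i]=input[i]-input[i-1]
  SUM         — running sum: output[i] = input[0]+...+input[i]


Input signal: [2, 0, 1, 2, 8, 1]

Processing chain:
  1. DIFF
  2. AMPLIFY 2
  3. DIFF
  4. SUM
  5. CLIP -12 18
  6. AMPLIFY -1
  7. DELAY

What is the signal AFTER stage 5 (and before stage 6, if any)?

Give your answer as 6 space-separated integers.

Answer: 4 -4 2 2 12 -12

Derivation:
Input: [2, 0, 1, 2, 8, 1]
Stage 1 (DIFF): s[0]=2, 0-2=-2, 1-0=1, 2-1=1, 8-2=6, 1-8=-7 -> [2, -2, 1, 1, 6, -7]
Stage 2 (AMPLIFY 2): 2*2=4, -2*2=-4, 1*2=2, 1*2=2, 6*2=12, -7*2=-14 -> [4, -4, 2, 2, 12, -14]
Stage 3 (DIFF): s[0]=4, -4-4=-8, 2--4=6, 2-2=0, 12-2=10, -14-12=-26 -> [4, -8, 6, 0, 10, -26]
Stage 4 (SUM): sum[0..0]=4, sum[0..1]=-4, sum[0..2]=2, sum[0..3]=2, sum[0..4]=12, sum[0..5]=-14 -> [4, -4, 2, 2, 12, -14]
Stage 5 (CLIP -12 18): clip(4,-12,18)=4, clip(-4,-12,18)=-4, clip(2,-12,18)=2, clip(2,-12,18)=2, clip(12,-12,18)=12, clip(-14,-12,18)=-12 -> [4, -4, 2, 2, 12, -12]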